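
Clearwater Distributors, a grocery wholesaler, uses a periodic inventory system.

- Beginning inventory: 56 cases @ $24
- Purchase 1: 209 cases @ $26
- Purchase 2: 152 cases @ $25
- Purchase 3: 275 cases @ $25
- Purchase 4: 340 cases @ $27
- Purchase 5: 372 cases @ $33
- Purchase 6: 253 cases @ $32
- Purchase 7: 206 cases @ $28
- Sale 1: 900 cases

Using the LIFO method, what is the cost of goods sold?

Sale 1 (900) [LIFO — newest first]: 206 @ $28 + 253 @ $32 + 372 @ $33 + 69 @ $27 = $28,003
Ending inventory: 56 @ $24 + 209 @ $26 + 152 @ $25 + 275 @ $25 + 271 @ $27 = $24,770
Check: goods available $52,773 = COGS $28,003 + ending $24,770

COGS = $28,003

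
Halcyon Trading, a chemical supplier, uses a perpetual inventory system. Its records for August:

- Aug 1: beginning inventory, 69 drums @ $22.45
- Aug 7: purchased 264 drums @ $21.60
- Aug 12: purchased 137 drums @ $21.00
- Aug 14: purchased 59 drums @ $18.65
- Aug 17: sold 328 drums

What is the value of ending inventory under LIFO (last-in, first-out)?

Aug 17, 328 sold [LIFO — newest first]: 59 @ $18.65 + 137 @ $21.00 + 132 @ $21.60 = $6,828.55
Ending inventory: 69 @ $22.45 + 132 @ $21.60 = $4,400.25

Ending inventory = $4,400.25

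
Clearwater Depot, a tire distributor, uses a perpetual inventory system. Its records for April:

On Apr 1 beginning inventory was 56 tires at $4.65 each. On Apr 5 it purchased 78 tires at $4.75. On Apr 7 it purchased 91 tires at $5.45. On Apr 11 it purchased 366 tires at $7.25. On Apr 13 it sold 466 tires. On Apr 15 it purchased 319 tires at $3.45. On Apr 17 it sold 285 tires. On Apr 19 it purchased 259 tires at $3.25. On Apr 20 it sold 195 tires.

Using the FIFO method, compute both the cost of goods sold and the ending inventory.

COGS = $4,997.90; ending inventory = $724.75

Apr 13, 466 sold [FIFO — oldest first]: 56 @ $4.65 + 78 @ $4.75 + 91 @ $5.45 + 241 @ $7.25 = $2,874.10
Apr 17, 285 sold [FIFO — oldest first]: 125 @ $7.25 + 160 @ $3.45 = $1,458.25
Apr 20, 195 sold [FIFO — oldest first]: 159 @ $3.45 + 36 @ $3.25 = $665.55
Total COGS = $2,874.10 + $1,458.25 + $665.55 = $4,997.90
Ending inventory: 223 @ $3.25 = $724.75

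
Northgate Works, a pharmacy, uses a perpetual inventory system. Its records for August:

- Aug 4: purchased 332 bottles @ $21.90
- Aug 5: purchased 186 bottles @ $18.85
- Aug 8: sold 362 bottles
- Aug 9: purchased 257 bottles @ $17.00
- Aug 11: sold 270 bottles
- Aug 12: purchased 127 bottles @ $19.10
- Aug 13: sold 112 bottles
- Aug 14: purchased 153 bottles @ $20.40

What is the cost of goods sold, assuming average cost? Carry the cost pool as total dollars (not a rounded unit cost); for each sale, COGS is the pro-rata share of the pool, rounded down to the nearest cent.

After Aug 4: 332 on hand, pool $7,270.80 (≈ $21.9000 each)
After Aug 5: 518 on hand, pool $10,776.90 (≈ $20.8048 each)
Aug 8, sell 362: 362/518 × $10,776.90 → $7,531.34
After Aug 9: 413 on hand, pool $7,614.56 (≈ $18.4372 each)
Aug 11, sell 270: 270/413 × $7,614.56 → $4,978.04
After Aug 12: 270 on hand, pool $5,062.22 (≈ $18.7490 each)
Aug 13, sell 112: 112/270 × $5,062.22 → $2,099.88
After Aug 14: 311 on hand, pool $6,083.54 (≈ $19.5612 each)
Total COGS = $7,531.34 + $4,978.04 + $2,099.88 = $14,609.26
Ending inventory (cost pool remaining) = $6,083.54

COGS = $14,609.26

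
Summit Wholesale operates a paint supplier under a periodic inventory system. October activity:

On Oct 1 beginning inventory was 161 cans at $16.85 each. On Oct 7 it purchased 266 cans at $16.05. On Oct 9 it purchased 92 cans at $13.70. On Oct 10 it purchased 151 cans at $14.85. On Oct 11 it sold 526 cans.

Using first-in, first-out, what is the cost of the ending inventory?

Ending inventory = $2,138.40

Oct 11, 526 sold [FIFO — oldest first]: 161 @ $16.85 + 266 @ $16.05 + 92 @ $13.70 + 7 @ $14.85 = $8,346.50
Ending inventory: 144 @ $14.85 = $2,138.40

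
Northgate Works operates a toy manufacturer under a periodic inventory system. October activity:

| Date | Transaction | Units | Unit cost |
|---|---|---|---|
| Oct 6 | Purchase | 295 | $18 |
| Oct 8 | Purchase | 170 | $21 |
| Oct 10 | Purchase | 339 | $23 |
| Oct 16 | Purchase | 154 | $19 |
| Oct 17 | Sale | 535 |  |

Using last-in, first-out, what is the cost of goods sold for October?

COGS = $11,605

Oct 17, 535 sold [LIFO — newest first]: 154 @ $19 + 339 @ $23 + 42 @ $21 = $11,605
Ending inventory: 295 @ $18 + 128 @ $21 = $7,998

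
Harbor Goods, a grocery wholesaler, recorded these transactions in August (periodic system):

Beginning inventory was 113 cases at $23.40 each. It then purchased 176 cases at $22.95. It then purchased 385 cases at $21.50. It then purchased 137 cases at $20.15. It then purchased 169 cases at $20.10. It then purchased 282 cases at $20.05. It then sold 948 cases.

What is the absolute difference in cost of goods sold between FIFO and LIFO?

FIFO COGS: 113 @ $23.40 + 176 @ $22.95 + 385 @ $21.50 + 137 @ $20.15 + 137 @ $20.10 = $20,475.15
LIFO COGS: 282 @ $20.05 + 169 @ $20.10 + 137 @ $20.15 + 360 @ $21.50 = $19,551.55
Difference = |$20,475.15 − $19,551.55| = $923.60

$923.60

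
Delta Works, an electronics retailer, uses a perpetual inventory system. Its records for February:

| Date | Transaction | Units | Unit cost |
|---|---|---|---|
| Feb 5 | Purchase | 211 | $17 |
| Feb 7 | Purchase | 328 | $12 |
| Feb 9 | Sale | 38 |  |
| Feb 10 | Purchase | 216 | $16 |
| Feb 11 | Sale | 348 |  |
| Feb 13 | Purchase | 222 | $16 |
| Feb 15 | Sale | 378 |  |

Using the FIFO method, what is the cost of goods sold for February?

COGS = $11,123

Feb 9, 38 sold [FIFO — oldest first]: 38 @ $17 = $646
Feb 11, 348 sold [FIFO — oldest first]: 173 @ $17 + 175 @ $12 = $5,041
Feb 15, 378 sold [FIFO — oldest first]: 153 @ $12 + 216 @ $16 + 9 @ $16 = $5,436
Total COGS = $646 + $5,041 + $5,436 = $11,123
Ending inventory: 213 @ $16 = $3,408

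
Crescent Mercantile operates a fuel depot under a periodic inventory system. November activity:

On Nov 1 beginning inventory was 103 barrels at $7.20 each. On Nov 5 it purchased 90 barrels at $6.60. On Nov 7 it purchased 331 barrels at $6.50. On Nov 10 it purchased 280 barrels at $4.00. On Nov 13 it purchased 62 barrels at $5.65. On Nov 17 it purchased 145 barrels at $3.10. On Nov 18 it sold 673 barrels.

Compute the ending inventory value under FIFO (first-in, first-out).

Ending inventory = $1,323.80

Nov 18, 673 sold [FIFO — oldest first]: 103 @ $7.20 + 90 @ $6.60 + 331 @ $6.50 + 149 @ $4.00 = $4,083.10
Ending inventory: 131 @ $4.00 + 62 @ $5.65 + 145 @ $3.10 = $1,323.80
Check: goods available $5,406.90 = COGS $4,083.10 + ending $1,323.80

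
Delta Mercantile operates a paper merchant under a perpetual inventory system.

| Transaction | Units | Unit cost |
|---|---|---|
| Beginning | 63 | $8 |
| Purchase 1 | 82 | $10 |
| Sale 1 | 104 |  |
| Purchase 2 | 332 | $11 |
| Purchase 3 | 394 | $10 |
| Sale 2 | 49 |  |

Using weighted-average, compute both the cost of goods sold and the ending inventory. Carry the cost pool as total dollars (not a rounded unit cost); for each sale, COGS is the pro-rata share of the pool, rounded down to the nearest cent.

After Beginning: 63 on hand, pool $504.00 (≈ $8.0000 each)
After Purchase 1: 145 on hand, pool $1,324.00 (≈ $9.1310 each)
Sale 1, sell 104: 104/145 × $1,324.00 → $949.62
After Purchase 2: 373 on hand, pool $4,026.38 (≈ $10.7946 each)
After Purchase 3: 767 on hand, pool $7,966.38 (≈ $10.3864 each)
Sale 2, sell 49: 49/767 × $7,966.38 → $508.93
Total COGS = $949.62 + $508.93 = $1,458.55
Ending inventory (cost pool remaining) = $7,457.45

COGS = $1,458.55; ending inventory = $7,457.45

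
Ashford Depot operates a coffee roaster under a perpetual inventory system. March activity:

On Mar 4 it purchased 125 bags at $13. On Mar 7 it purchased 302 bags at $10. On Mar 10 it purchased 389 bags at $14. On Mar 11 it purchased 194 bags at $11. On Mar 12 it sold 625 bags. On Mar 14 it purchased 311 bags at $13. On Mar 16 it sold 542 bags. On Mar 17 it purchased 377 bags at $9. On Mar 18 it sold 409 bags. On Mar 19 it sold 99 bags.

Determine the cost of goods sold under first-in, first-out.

Mar 12, 625 sold [FIFO — oldest first]: 125 @ $13 + 302 @ $10 + 198 @ $14 = $7,417
Mar 16, 542 sold [FIFO — oldest first]: 191 @ $14 + 194 @ $11 + 157 @ $13 = $6,849
Mar 18, 409 sold [FIFO — oldest first]: 154 @ $13 + 255 @ $9 = $4,297
Mar 19, 99 sold [FIFO — oldest first]: 99 @ $9 = $891
Total COGS = $7,417 + $6,849 + $4,297 + $891 = $19,454
Ending inventory: 23 @ $9 = $207
Check: goods available $19,661 = COGS $19,454 + ending $207

COGS = $19,454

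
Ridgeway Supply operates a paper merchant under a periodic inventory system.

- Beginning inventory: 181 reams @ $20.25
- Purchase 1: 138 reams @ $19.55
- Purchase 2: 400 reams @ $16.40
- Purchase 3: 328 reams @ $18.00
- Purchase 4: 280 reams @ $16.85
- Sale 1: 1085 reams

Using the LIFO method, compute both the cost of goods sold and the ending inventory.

Sale 1 (1085) [LIFO — newest first]: 280 @ $16.85 + 328 @ $18.00 + 400 @ $16.40 + 77 @ $19.55 = $18,687.35
Ending inventory: 181 @ $20.25 + 61 @ $19.55 = $4,857.80
Check: goods available $23,545.15 = COGS $18,687.35 + ending $4,857.80

COGS = $18,687.35; ending inventory = $4,857.80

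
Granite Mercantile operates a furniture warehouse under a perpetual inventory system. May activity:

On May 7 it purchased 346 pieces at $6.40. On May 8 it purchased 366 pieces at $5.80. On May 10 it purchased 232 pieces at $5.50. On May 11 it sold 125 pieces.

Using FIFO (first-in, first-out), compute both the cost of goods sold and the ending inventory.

COGS = $800.00; ending inventory = $4,813.20

May 11, 125 sold [FIFO — oldest first]: 125 @ $6.40 = $800.00
Ending inventory: 221 @ $6.40 + 366 @ $5.80 + 232 @ $5.50 = $4,813.20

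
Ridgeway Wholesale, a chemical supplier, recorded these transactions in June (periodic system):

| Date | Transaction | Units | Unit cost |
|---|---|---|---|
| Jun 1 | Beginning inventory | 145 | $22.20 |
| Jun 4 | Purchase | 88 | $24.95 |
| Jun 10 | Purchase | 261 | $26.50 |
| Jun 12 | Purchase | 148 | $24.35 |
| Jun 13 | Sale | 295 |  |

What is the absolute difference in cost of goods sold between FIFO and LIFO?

FIFO COGS: 145 @ $22.20 + 88 @ $24.95 + 62 @ $26.50 = $7,057.60
LIFO COGS: 148 @ $24.35 + 147 @ $26.50 = $7,499.30
Difference = |$7,057.60 − $7,499.30| = $441.70

$441.70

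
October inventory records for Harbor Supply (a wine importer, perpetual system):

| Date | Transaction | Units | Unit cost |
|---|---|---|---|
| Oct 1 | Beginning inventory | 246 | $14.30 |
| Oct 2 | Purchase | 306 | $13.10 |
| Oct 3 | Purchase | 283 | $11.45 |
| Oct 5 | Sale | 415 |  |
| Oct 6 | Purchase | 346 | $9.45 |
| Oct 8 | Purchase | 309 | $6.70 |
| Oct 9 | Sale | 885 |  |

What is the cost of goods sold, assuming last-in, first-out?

Oct 5, 415 sold [LIFO — newest first]: 283 @ $11.45 + 132 @ $13.10 = $4,969.55
Oct 9, 885 sold [LIFO — newest first]: 309 @ $6.70 + 346 @ $9.45 + 174 @ $13.10 + 56 @ $14.30 = $8,420.20
Total COGS = $4,969.55 + $8,420.20 = $13,389.75
Ending inventory: 190 @ $14.30 = $2,717.00
Check: goods available $16,106.75 = COGS $13,389.75 + ending $2,717.00

COGS = $13,389.75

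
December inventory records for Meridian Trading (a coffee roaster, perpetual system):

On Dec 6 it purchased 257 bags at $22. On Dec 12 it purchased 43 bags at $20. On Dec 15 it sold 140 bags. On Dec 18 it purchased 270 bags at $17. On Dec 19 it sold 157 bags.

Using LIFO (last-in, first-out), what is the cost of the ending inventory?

Dec 15, 140 sold [LIFO — newest first]: 43 @ $20 + 97 @ $22 = $2,994
Dec 19, 157 sold [LIFO — newest first]: 157 @ $17 = $2,669
Total COGS = $2,994 + $2,669 = $5,663
Ending inventory: 160 @ $22 + 113 @ $17 = $5,441

Ending inventory = $5,441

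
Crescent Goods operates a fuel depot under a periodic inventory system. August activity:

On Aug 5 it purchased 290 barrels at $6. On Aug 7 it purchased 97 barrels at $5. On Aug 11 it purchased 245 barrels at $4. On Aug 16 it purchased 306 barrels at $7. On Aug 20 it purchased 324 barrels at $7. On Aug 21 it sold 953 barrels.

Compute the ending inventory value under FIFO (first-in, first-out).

Ending inventory = $2,163

Aug 21, 953 sold [FIFO — oldest first]: 290 @ $6 + 97 @ $5 + 245 @ $4 + 306 @ $7 + 15 @ $7 = $5,452
Ending inventory: 309 @ $7 = $2,163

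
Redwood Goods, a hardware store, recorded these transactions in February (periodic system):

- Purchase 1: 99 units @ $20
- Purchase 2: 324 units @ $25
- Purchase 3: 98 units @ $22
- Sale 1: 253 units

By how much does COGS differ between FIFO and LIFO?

FIFO COGS: 99 @ $20 + 154 @ $25 = $5,830
LIFO COGS: 98 @ $22 + 155 @ $25 = $6,031
Difference = |$5,830 − $6,031| = $201

$201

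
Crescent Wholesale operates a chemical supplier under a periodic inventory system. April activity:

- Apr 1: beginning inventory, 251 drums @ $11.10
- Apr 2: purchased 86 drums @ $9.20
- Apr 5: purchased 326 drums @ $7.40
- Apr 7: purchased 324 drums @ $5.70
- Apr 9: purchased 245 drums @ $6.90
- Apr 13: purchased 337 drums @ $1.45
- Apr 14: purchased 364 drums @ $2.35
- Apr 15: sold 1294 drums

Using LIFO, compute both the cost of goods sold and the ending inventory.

Apr 15, 1294 sold [LIFO — newest first]: 364 @ $2.35 + 337 @ $1.45 + 245 @ $6.90 + 324 @ $5.70 + 24 @ $7.40 = $5,058.95
Ending inventory: 251 @ $11.10 + 86 @ $9.20 + 302 @ $7.40 = $5,812.10

COGS = $5,058.95; ending inventory = $5,812.10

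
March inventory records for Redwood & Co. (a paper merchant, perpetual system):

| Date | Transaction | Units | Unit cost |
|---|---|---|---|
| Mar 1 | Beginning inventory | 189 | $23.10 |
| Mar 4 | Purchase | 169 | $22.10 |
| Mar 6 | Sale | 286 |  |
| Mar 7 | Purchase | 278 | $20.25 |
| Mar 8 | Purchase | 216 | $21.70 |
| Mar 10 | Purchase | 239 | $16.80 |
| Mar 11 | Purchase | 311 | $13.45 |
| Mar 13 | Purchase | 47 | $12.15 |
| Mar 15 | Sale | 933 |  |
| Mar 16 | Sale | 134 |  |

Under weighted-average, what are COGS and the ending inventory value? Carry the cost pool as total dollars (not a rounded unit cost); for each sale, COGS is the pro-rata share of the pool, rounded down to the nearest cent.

After Mar 1: 189 on hand, pool $4,365.90 (≈ $23.1000 each)
After Mar 4: 358 on hand, pool $8,100.80 (≈ $22.6279 each)
Mar 6, sell 286: 286/358 × $8,100.80 → $6,471.58
After Mar 7: 350 on hand, pool $7,258.72 (≈ $20.7392 each)
After Mar 8: 566 on hand, pool $11,945.92 (≈ $21.1059 each)
After Mar 10: 805 on hand, pool $15,961.12 (≈ $19.8275 each)
After Mar 11: 1116 on hand, pool $20,144.07 (≈ $18.0502 each)
After Mar 13: 1163 on hand, pool $20,715.12 (≈ $17.8118 each)
Mar 15, sell 933: 933/1163 × $20,715.12 → $16,618.40
Mar 16, sell 134: 134/230 × $4,096.72 → $2,386.78
Total COGS = $6,471.58 + $16,618.40 + $2,386.78 = $25,476.76
Ending inventory (cost pool remaining) = $1,709.94
Check: goods available $27,186.70 = COGS $25,476.76 + ending $1,709.94

COGS = $25,476.76; ending inventory = $1,709.94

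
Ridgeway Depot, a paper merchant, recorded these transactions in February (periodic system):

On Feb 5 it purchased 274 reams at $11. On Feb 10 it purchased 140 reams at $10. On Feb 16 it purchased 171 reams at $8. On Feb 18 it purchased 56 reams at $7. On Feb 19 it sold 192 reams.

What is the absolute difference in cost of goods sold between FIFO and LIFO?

FIFO COGS: 192 @ $11 = $2,112
LIFO COGS: 56 @ $7 + 136 @ $8 = $1,480
Difference = |$2,112 − $1,480| = $632

$632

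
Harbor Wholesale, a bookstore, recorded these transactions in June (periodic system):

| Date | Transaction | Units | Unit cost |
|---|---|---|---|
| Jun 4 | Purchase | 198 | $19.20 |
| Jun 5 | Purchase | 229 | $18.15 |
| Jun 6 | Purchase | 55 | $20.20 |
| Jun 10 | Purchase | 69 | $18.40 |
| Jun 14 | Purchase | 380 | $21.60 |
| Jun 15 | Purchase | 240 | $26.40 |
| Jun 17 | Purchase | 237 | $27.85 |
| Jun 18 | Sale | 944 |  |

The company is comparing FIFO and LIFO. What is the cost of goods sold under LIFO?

FIFO COGS: 198 @ $19.20 + 229 @ $18.15 + 55 @ $20.20 + 69 @ $18.40 + 380 @ $21.60 + 13 @ $26.40 = $18,889.75
LIFO COGS: 237 @ $27.85 + 240 @ $26.40 + 380 @ $21.60 + 69 @ $18.40 + 18 @ $20.20 = $22,777.65

COGS = $22,777.65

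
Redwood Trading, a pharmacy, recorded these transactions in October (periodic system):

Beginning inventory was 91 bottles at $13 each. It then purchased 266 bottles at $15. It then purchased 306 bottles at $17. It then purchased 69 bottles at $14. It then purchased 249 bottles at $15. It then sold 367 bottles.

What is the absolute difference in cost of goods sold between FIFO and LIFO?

$191

FIFO COGS: 91 @ $13 + 266 @ $15 + 10 @ $17 = $5,343
LIFO COGS: 249 @ $15 + 69 @ $14 + 49 @ $17 = $5,534
Difference = |$5,343 − $5,534| = $191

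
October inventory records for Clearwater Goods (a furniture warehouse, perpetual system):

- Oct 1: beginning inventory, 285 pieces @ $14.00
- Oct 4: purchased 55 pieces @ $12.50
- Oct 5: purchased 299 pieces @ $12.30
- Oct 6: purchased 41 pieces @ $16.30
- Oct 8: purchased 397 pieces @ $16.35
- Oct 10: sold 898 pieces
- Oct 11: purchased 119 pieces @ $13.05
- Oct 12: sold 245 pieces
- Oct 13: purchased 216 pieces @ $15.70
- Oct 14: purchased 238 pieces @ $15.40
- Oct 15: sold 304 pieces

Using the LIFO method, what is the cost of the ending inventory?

Ending inventory = $3,097.00

Oct 10, 898 sold [LIFO — newest first]: 397 @ $16.35 + 41 @ $16.30 + 299 @ $12.30 + 55 @ $12.50 + 106 @ $14.00 = $13,008.45
Oct 12, 245 sold [LIFO — newest first]: 119 @ $13.05 + 126 @ $14.00 = $3,316.95
Oct 15, 304 sold [LIFO — newest first]: 238 @ $15.40 + 66 @ $15.70 = $4,701.40
Total COGS = $13,008.45 + $3,316.95 + $4,701.40 = $21,026.80
Ending inventory: 53 @ $14.00 + 150 @ $15.70 = $3,097.00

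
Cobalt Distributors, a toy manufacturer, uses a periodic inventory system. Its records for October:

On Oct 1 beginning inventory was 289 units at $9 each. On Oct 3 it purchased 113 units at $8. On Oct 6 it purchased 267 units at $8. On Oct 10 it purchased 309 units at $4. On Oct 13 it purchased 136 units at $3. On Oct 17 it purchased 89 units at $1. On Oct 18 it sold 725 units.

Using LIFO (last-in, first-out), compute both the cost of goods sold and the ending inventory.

Oct 18, 725 sold [LIFO — newest first]: 89 @ $1 + 136 @ $3 + 309 @ $4 + 191 @ $8 = $3,261
Ending inventory: 289 @ $9 + 113 @ $8 + 76 @ $8 = $4,113
Check: goods available $7,374 = COGS $3,261 + ending $4,113

COGS = $3,261; ending inventory = $4,113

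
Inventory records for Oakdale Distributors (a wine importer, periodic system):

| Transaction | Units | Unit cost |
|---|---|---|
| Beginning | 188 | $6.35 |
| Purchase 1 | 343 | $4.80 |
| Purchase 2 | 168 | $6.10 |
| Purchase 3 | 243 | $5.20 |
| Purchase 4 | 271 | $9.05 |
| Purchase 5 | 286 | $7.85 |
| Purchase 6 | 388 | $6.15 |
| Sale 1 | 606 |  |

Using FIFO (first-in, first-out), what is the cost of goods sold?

COGS = $3,297.70

Sale 1 (606) [FIFO — oldest first]: 188 @ $6.35 + 343 @ $4.80 + 75 @ $6.10 = $3,297.70
Ending inventory: 93 @ $6.10 + 243 @ $5.20 + 271 @ $9.05 + 286 @ $7.85 + 388 @ $6.15 = $8,914.75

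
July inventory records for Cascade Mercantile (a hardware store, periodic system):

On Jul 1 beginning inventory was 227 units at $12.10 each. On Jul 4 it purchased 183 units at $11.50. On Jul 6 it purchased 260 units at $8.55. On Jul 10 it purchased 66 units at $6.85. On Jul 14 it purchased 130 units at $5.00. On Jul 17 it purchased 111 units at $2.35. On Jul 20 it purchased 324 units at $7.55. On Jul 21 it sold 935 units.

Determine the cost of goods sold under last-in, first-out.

COGS = $6,538.15

Jul 21, 935 sold [LIFO — newest first]: 324 @ $7.55 + 111 @ $2.35 + 130 @ $5.00 + 66 @ $6.85 + 260 @ $8.55 + 44 @ $11.50 = $6,538.15
Ending inventory: 227 @ $12.10 + 139 @ $11.50 = $4,345.20
Check: goods available $10,883.35 = COGS $6,538.15 + ending $4,345.20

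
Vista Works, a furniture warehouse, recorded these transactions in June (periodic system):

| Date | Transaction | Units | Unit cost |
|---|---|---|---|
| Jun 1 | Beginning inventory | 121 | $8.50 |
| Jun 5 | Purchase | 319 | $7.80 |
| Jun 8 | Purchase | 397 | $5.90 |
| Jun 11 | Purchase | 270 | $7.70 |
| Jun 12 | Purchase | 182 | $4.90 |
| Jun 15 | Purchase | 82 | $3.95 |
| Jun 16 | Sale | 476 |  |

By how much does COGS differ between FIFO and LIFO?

FIFO COGS: 121 @ $8.50 + 319 @ $7.80 + 36 @ $5.90 = $3,729.10
LIFO COGS: 82 @ $3.95 + 182 @ $4.90 + 212 @ $7.70 = $2,848.10
Difference = |$3,729.10 − $2,848.10| = $881.00

$881.00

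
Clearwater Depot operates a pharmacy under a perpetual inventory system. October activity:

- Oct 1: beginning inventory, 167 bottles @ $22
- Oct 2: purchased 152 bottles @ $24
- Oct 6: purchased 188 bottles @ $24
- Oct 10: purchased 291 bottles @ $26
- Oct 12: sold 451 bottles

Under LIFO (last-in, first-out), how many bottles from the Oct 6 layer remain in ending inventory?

28

Oct 12, 451 sold [LIFO — newest first]: 291 @ $26 + 160 @ $24 = $11,406
Ending inventory: 167 @ $22 + 152 @ $24 + 28 @ $24 = $7,994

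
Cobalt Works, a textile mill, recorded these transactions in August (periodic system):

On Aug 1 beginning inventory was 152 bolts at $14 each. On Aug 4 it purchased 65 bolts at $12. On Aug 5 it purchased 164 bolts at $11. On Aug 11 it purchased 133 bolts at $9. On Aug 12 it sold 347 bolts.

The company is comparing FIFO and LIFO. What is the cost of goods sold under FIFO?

COGS = $4,338

FIFO COGS: 152 @ $14 + 65 @ $12 + 130 @ $11 = $4,338
LIFO COGS: 133 @ $9 + 164 @ $11 + 50 @ $12 = $3,601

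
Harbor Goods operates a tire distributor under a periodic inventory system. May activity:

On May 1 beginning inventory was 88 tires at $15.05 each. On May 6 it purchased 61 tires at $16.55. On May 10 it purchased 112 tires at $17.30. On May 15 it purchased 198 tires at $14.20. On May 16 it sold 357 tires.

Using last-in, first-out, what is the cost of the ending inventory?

May 16, 357 sold [LIFO — newest first]: 198 @ $14.20 + 112 @ $17.30 + 47 @ $16.55 = $5,527.05
Ending inventory: 88 @ $15.05 + 14 @ $16.55 = $1,556.10

Ending inventory = $1,556.10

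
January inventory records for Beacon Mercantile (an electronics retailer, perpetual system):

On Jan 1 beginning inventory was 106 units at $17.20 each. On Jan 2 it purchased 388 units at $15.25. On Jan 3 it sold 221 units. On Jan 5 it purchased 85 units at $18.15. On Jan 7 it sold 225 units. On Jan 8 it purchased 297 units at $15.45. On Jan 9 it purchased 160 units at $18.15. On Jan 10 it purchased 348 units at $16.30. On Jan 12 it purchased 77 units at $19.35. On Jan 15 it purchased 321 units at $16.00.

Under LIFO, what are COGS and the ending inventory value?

COGS = $7,048.00; ending inventory = $22,025.95

Jan 3, 221 sold [LIFO — newest first]: 221 @ $15.25 = $3,370.25
Jan 7, 225 sold [LIFO — newest first]: 85 @ $18.15 + 140 @ $15.25 = $3,677.75
Total COGS = $3,370.25 + $3,677.75 = $7,048.00
Ending inventory: 106 @ $17.20 + 27 @ $15.25 + 297 @ $15.45 + 160 @ $18.15 + 348 @ $16.30 + 77 @ $19.35 + 321 @ $16.00 = $22,025.95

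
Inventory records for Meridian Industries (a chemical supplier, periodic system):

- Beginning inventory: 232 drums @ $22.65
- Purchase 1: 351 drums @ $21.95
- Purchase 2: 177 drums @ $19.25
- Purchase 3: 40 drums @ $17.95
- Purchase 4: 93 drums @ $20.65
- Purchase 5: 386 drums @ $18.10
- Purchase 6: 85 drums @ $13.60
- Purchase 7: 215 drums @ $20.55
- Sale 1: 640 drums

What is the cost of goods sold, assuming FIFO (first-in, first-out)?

COGS = $14,056.50

Sale 1 (640) [FIFO — oldest first]: 232 @ $22.65 + 351 @ $21.95 + 57 @ $19.25 = $14,056.50
Ending inventory: 120 @ $19.25 + 40 @ $17.95 + 93 @ $20.65 + 386 @ $18.10 + 85 @ $13.60 + 215 @ $20.55 = $17,509.30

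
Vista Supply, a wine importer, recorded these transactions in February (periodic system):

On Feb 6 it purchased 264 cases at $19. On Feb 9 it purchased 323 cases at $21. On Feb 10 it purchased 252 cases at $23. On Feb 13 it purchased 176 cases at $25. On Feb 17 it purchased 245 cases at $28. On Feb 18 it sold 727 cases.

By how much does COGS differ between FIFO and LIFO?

$3,171

FIFO COGS: 264 @ $19 + 323 @ $21 + 140 @ $23 = $15,019
LIFO COGS: 245 @ $28 + 176 @ $25 + 252 @ $23 + 54 @ $21 = $18,190
Difference = |$15,019 − $18,190| = $3,171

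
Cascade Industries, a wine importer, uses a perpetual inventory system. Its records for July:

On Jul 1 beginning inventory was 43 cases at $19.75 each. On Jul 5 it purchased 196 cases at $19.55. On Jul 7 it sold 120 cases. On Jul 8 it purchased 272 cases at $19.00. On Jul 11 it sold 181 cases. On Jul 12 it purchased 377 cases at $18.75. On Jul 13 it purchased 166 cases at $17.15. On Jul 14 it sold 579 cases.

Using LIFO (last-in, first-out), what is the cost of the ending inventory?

Ending inventory = $3,380.05

Jul 7, 120 sold [LIFO — newest first]: 120 @ $19.55 = $2,346.00
Jul 11, 181 sold [LIFO — newest first]: 181 @ $19.00 = $3,439.00
Jul 14, 579 sold [LIFO — newest first]: 166 @ $17.15 + 377 @ $18.75 + 36 @ $19.00 = $10,599.65
Total COGS = $2,346.00 + $3,439.00 + $10,599.65 = $16,384.65
Ending inventory: 43 @ $19.75 + 76 @ $19.55 + 55 @ $19.00 = $3,380.05
Check: goods available $19,764.70 = COGS $16,384.65 + ending $3,380.05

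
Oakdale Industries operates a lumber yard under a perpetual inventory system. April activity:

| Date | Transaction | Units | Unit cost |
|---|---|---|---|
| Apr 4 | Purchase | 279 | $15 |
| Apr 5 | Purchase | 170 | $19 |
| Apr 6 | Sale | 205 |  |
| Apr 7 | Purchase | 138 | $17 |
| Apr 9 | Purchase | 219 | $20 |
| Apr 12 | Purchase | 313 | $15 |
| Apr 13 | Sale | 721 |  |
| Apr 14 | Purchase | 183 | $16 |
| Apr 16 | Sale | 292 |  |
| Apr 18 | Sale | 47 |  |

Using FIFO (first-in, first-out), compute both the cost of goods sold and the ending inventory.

Apr 6, 205 sold [FIFO — oldest first]: 205 @ $15 = $3,075
Apr 13, 721 sold [FIFO — oldest first]: 74 @ $15 + 170 @ $19 + 138 @ $17 + 219 @ $20 + 120 @ $15 = $12,866
Apr 16, 292 sold [FIFO — oldest first]: 193 @ $15 + 99 @ $16 = $4,479
Apr 18, 47 sold [FIFO — oldest first]: 47 @ $16 = $752
Total COGS = $3,075 + $12,866 + $4,479 + $752 = $21,172
Ending inventory: 37 @ $16 = $592
Check: goods available $21,764 = COGS $21,172 + ending $592

COGS = $21,172; ending inventory = $592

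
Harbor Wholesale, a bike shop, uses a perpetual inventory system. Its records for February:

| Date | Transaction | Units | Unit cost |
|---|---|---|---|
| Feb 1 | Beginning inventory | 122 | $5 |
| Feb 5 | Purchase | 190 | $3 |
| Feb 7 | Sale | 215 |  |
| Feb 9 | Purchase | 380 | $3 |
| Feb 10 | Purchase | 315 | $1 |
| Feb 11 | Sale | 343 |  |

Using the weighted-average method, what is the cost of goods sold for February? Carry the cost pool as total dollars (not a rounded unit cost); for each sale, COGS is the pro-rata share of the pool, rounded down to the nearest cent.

After Feb 1: 122 on hand, pool $610.00 (≈ $5.0000 each)
After Feb 5: 312 on hand, pool $1,180.00 (≈ $3.7821 each)
Feb 7, sell 215: 215/312 × $1,180.00 → $813.14
After Feb 9: 477 on hand, pool $1,506.86 (≈ $3.1590 each)
After Feb 10: 792 on hand, pool $1,821.86 (≈ $2.3003 each)
Feb 11, sell 343: 343/792 × $1,821.86 → $789.01
Total COGS = $813.14 + $789.01 = $1,602.15
Ending inventory (cost pool remaining) = $1,032.85

COGS = $1,602.15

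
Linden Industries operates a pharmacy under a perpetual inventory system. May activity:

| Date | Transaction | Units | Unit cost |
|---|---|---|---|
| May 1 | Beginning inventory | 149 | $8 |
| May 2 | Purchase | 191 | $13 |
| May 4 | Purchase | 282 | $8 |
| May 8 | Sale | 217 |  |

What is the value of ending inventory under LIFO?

May 8, 217 sold [LIFO — newest first]: 217 @ $8 = $1,736
Ending inventory: 149 @ $8 + 191 @ $13 + 65 @ $8 = $4,195
Check: goods available $5,931 = COGS $1,736 + ending $4,195

Ending inventory = $4,195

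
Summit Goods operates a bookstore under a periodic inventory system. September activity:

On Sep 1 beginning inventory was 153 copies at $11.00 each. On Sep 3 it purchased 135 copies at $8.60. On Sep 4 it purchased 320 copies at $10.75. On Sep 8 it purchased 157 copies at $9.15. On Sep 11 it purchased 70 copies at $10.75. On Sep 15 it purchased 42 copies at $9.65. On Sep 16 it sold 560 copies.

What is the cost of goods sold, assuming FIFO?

Sep 16, 560 sold [FIFO — oldest first]: 153 @ $11.00 + 135 @ $8.60 + 272 @ $10.75 = $5,768.00
Ending inventory: 48 @ $10.75 + 157 @ $9.15 + 70 @ $10.75 + 42 @ $9.65 = $3,110.35
Check: goods available $8,878.35 = COGS $5,768.00 + ending $3,110.35

COGS = $5,768.00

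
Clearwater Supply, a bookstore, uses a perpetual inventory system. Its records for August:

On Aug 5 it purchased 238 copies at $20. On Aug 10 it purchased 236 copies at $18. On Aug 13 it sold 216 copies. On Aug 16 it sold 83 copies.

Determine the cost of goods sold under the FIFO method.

COGS = $5,858

Aug 13, 216 sold [FIFO — oldest first]: 216 @ $20 = $4,320
Aug 16, 83 sold [FIFO — oldest first]: 22 @ $20 + 61 @ $18 = $1,538
Total COGS = $4,320 + $1,538 = $5,858
Ending inventory: 175 @ $18 = $3,150
Check: goods available $9,008 = COGS $5,858 + ending $3,150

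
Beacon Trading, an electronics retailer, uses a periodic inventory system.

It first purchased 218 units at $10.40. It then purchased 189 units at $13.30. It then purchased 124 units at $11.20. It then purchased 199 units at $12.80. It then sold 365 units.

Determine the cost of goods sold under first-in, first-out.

Sale 1 (365) [FIFO — oldest first]: 218 @ $10.40 + 147 @ $13.30 = $4,222.30
Ending inventory: 42 @ $13.30 + 124 @ $11.20 + 199 @ $12.80 = $4,494.60

COGS = $4,222.30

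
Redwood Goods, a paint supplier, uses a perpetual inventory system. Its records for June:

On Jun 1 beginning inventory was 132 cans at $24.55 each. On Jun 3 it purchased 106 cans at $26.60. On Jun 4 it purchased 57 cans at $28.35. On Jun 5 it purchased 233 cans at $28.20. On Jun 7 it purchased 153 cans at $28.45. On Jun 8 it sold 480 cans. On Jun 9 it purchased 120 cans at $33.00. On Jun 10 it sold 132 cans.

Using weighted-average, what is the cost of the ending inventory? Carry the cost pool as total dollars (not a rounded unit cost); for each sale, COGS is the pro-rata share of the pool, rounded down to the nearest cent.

After Jun 1: 132 on hand, pool $3,240.60 (≈ $24.5500 each)
After Jun 3: 238 on hand, pool $6,060.20 (≈ $25.4630 each)
After Jun 4: 295 on hand, pool $7,676.15 (≈ $26.0208 each)
After Jun 5: 528 on hand, pool $14,246.75 (≈ $26.9825 each)
After Jun 7: 681 on hand, pool $18,599.60 (≈ $27.3122 each)
Jun 8, sell 480: 480/681 × $18,599.60 → $13,109.85
After Jun 9: 321 on hand, pool $9,449.75 (≈ $29.4385 each)
Jun 10, sell 132: 132/321 × $9,449.75 → $3,885.87
Total COGS = $13,109.85 + $3,885.87 = $16,995.72
Ending inventory (cost pool remaining) = $5,563.88
Check: goods available $22,559.60 = COGS $16,995.72 + ending $5,563.88

Ending inventory = $5,563.88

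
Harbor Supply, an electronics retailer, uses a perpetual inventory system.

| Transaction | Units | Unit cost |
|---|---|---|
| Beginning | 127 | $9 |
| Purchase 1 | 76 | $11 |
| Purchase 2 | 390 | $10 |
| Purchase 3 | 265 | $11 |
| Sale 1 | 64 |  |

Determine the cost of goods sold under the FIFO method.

Sale 1 (64) [FIFO — oldest first]: 64 @ $9 = $576
Ending inventory: 63 @ $9 + 76 @ $11 + 390 @ $10 + 265 @ $11 = $8,218

COGS = $576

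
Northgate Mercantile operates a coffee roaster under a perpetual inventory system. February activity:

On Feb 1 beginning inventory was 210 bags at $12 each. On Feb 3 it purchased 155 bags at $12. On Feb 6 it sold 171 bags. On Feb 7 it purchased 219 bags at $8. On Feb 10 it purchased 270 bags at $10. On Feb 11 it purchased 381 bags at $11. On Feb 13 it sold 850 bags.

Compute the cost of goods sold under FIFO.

COGS = $10,669

Feb 6, 171 sold [FIFO — oldest first]: 171 @ $12 = $2,052
Feb 13, 850 sold [FIFO — oldest first]: 39 @ $12 + 155 @ $12 + 219 @ $8 + 270 @ $10 + 167 @ $11 = $8,617
Total COGS = $2,052 + $8,617 = $10,669
Ending inventory: 214 @ $11 = $2,354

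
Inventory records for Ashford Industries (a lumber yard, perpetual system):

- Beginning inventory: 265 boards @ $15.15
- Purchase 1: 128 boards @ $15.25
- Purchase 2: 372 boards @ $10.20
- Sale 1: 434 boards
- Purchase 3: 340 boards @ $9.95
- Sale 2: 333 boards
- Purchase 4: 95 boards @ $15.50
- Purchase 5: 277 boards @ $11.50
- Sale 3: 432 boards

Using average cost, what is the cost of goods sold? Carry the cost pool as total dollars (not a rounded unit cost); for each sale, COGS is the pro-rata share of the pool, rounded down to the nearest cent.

COGS = $14,478.06

After Beginning: 265 on hand, pool $4,014.75 (≈ $15.1500 each)
After Purchase 1: 393 on hand, pool $5,966.75 (≈ $15.1826 each)
After Purchase 2: 765 on hand, pool $9,761.15 (≈ $12.7597 each)
Sale 1, sell 434: 434/765 × $9,761.15 → $5,537.69
After Purchase 3: 671 on hand, pool $7,606.46 (≈ $11.3360 each)
Sale 2, sell 333: 333/671 × $7,606.46 → $3,774.88
After Purchase 4: 433 on hand, pool $5,304.08 (≈ $12.2496 each)
After Purchase 5: 710 on hand, pool $8,489.58 (≈ $11.9572 each)
Sale 3, sell 432: 432/710 × $8,489.58 → $5,165.49
Total COGS = $5,537.69 + $3,774.88 + $5,165.49 = $14,478.06
Ending inventory (cost pool remaining) = $3,324.09
Check: goods available $17,802.15 = COGS $14,478.06 + ending $3,324.09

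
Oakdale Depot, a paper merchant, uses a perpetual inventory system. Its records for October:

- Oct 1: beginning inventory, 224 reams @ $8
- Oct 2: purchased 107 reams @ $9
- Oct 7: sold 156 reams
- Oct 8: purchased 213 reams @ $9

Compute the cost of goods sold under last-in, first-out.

COGS = $1,355

Oct 7, 156 sold [LIFO — newest first]: 107 @ $9 + 49 @ $8 = $1,355
Ending inventory: 175 @ $8 + 213 @ $9 = $3,317
Check: goods available $4,672 = COGS $1,355 + ending $3,317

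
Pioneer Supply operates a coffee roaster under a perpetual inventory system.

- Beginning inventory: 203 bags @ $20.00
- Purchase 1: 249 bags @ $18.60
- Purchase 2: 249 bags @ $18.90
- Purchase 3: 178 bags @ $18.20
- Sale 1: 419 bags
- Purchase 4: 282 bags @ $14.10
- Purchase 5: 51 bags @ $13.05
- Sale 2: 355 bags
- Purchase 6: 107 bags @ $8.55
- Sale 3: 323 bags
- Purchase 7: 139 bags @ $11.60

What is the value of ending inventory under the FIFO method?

Sale 1 (419) [FIFO — oldest first]: 203 @ $20.00 + 216 @ $18.60 = $8,077.60
Sale 2 (355) [FIFO — oldest first]: 33 @ $18.60 + 249 @ $18.90 + 73 @ $18.20 = $6,648.50
Sale 3 (323) [FIFO — oldest first]: 105 @ $18.20 + 218 @ $14.10 = $4,984.80
Total COGS = $8,077.60 + $6,648.50 + $4,984.80 = $19,710.90
Ending inventory: 64 @ $14.10 + 51 @ $13.05 + 107 @ $8.55 + 139 @ $11.60 = $4,095.20

Ending inventory = $4,095.20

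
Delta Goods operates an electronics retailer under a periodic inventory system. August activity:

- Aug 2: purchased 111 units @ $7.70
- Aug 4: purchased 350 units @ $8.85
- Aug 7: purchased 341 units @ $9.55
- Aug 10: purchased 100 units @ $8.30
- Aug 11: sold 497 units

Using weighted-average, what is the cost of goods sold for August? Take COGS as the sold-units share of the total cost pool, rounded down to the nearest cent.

Aug 11, sell 497: 497/902 × $8,038.75 → $4,429.33
Ending inventory (cost pool remaining) = $3,609.42
Check: goods available $8,038.75 = COGS $4,429.33 + ending $3,609.42

COGS = $4,429.33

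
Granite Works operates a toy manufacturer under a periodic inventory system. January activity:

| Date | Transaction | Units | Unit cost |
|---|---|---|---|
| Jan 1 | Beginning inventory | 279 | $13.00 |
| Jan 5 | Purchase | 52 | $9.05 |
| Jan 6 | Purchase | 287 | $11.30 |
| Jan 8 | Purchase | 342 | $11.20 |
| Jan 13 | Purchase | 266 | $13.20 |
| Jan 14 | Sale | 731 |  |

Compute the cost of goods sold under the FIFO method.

Jan 14, 731 sold [FIFO — oldest first]: 279 @ $13.00 + 52 @ $9.05 + 287 @ $11.30 + 113 @ $11.20 = $8,606.30
Ending inventory: 229 @ $11.20 + 266 @ $13.20 = $6,076.00
Check: goods available $14,682.30 = COGS $8,606.30 + ending $6,076.00

COGS = $8,606.30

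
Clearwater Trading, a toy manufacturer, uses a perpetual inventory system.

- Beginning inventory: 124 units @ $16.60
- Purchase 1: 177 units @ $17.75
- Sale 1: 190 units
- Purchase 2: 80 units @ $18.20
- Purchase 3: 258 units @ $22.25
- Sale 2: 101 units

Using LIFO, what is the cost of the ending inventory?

Sale 1 (190) [LIFO — newest first]: 177 @ $17.75 + 13 @ $16.60 = $3,357.55
Sale 2 (101) [LIFO — newest first]: 101 @ $22.25 = $2,247.25
Total COGS = $3,357.55 + $2,247.25 = $5,604.80
Ending inventory: 111 @ $16.60 + 80 @ $18.20 + 157 @ $22.25 = $6,791.85

Ending inventory = $6,791.85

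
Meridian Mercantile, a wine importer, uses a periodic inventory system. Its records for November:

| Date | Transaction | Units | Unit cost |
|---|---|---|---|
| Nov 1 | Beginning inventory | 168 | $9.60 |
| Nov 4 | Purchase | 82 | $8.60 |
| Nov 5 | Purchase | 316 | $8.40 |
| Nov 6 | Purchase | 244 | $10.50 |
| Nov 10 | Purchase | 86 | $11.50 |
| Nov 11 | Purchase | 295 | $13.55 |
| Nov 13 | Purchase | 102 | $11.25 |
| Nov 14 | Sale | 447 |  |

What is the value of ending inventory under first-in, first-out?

Ending inventory = $9,695.35

Nov 14, 447 sold [FIFO — oldest first]: 168 @ $9.60 + 82 @ $8.60 + 197 @ $8.40 = $3,972.80
Ending inventory: 119 @ $8.40 + 244 @ $10.50 + 86 @ $11.50 + 295 @ $13.55 + 102 @ $11.25 = $9,695.35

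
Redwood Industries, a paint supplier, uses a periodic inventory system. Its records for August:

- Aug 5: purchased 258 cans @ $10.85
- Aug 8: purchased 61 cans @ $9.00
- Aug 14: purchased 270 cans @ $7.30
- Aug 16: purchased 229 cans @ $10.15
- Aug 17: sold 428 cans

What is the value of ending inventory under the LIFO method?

Aug 17, 428 sold [LIFO — newest first]: 229 @ $10.15 + 199 @ $7.30 = $3,777.05
Ending inventory: 258 @ $10.85 + 61 @ $9.00 + 71 @ $7.30 = $3,866.60
Check: goods available $7,643.65 = COGS $3,777.05 + ending $3,866.60

Ending inventory = $3,866.60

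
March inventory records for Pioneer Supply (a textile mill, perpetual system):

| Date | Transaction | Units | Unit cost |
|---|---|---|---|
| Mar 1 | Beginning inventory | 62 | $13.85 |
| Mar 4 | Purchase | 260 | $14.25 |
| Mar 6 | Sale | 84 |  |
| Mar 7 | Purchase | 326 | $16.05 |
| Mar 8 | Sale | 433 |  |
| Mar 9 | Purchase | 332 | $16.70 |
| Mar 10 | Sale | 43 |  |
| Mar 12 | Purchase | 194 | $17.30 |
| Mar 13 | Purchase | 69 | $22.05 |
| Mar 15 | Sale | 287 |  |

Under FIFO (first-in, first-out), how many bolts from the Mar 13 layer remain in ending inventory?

69

Mar 6, 84 sold [FIFO — oldest first]: 62 @ $13.85 + 22 @ $14.25 = $1,172.20
Mar 8, 433 sold [FIFO — oldest first]: 238 @ $14.25 + 195 @ $16.05 = $6,521.25
Mar 10, 43 sold [FIFO — oldest first]: 43 @ $16.05 = $690.15
Mar 15, 287 sold [FIFO — oldest first]: 88 @ $16.05 + 199 @ $16.70 = $4,735.70
Total COGS = $1,172.20 + $6,521.25 + $690.15 + $4,735.70 = $13,119.30
Ending inventory: 133 @ $16.70 + 194 @ $17.30 + 69 @ $22.05 = $7,098.75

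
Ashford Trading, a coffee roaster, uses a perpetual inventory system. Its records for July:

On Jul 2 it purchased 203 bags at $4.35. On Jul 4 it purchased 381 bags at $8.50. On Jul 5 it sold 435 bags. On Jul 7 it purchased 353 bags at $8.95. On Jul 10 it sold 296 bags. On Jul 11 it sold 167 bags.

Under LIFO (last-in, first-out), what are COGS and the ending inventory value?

COGS = $7,111.25; ending inventory = $169.65

Jul 5, 435 sold [LIFO — newest first]: 381 @ $8.50 + 54 @ $4.35 = $3,473.40
Jul 10, 296 sold [LIFO — newest first]: 296 @ $8.95 = $2,649.20
Jul 11, 167 sold [LIFO — newest first]: 57 @ $8.95 + 110 @ $4.35 = $988.65
Total COGS = $3,473.40 + $2,649.20 + $988.65 = $7,111.25
Ending inventory: 39 @ $4.35 = $169.65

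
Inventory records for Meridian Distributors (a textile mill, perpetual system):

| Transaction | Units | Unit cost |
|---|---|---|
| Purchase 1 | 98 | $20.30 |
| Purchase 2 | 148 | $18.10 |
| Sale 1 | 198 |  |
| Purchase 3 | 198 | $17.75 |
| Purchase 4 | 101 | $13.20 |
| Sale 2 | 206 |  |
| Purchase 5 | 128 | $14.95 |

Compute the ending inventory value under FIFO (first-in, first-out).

Ending inventory = $3,956.80

Sale 1 (198) [FIFO — oldest first]: 98 @ $20.30 + 100 @ $18.10 = $3,799.40
Sale 2 (206) [FIFO — oldest first]: 48 @ $18.10 + 158 @ $17.75 = $3,673.30
Total COGS = $3,799.40 + $3,673.30 = $7,472.70
Ending inventory: 40 @ $17.75 + 101 @ $13.20 + 128 @ $14.95 = $3,956.80
Check: goods available $11,429.50 = COGS $7,472.70 + ending $3,956.80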